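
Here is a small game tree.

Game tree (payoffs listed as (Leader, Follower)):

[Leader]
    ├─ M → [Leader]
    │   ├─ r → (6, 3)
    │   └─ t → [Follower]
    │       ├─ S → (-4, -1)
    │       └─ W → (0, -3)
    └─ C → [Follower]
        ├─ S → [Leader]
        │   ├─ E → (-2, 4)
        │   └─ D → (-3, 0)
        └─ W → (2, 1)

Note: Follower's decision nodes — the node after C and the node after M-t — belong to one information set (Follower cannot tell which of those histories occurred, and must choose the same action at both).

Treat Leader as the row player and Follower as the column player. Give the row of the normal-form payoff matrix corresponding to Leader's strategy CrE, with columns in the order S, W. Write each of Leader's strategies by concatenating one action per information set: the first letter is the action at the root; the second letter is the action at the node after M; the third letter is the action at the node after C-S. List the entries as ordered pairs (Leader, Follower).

vs S: Leader plays C → Follower plays S at [C] → Leader plays E at [C-S] → (-2, 4)
vs W: Leader plays C → Follower plays W at [C] → (2, 1)

(-2,4) (2,1)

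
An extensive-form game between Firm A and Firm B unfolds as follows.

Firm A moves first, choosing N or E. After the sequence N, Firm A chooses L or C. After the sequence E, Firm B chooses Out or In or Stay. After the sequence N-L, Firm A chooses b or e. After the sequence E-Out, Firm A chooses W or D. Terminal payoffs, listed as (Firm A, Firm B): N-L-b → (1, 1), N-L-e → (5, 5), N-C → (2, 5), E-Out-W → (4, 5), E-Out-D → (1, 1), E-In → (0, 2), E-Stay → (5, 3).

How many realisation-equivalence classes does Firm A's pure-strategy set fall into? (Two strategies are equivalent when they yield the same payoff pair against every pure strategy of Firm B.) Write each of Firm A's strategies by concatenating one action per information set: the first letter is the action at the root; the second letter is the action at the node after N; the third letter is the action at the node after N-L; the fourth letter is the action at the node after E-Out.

Firm A has 16 pure strategies: NLbW, NLbD, NLeW, NLeD, NCbW, NCbD, NCeW, NCeD, ELbW, ELbD, ELeW, ELeD, ECbW, ECbD, ECeW, ECeD. Columns: Out, In, Stay.
{NLbW, NLbD} → row (1,1) (1,1) (1,1)
{NLeW, NLeD} → row (5,5) (5,5) (5,5)
{NCbW, NCbD, NCeW, NCeD} → row (2,5) (2,5) (2,5)
{ELbW, ELeW, ECbW, ECeW} → row (4,5) (0,2) (5,3)
{ELbD, ELeD, ECbD, ECeD} → row (1,1) (0,2) (5,3)
That's 5 distinct rows out of 16 strategies.

5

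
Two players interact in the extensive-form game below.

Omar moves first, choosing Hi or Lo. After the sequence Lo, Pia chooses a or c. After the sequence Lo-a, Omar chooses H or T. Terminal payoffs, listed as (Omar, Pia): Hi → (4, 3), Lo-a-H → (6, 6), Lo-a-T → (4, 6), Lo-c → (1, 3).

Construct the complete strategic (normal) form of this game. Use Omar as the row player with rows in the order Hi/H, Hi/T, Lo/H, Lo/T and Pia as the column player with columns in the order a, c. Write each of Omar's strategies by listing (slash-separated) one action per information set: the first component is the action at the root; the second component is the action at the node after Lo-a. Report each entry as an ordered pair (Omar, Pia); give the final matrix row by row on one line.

Hi/H: (4,3) (4,3) | Hi/T: (4,3) (4,3) | Lo/H: (6,6) (1,3) | Lo/T: (4,6) (1,3)

Row Hi/H: a→(4,3), c→(4,3)
Row Hi/T: a→(4,3), c→(4,3)
Row Lo/H: a→(6,6), c→(1,3)
Row Lo/T: a→(4,6), c→(1,3)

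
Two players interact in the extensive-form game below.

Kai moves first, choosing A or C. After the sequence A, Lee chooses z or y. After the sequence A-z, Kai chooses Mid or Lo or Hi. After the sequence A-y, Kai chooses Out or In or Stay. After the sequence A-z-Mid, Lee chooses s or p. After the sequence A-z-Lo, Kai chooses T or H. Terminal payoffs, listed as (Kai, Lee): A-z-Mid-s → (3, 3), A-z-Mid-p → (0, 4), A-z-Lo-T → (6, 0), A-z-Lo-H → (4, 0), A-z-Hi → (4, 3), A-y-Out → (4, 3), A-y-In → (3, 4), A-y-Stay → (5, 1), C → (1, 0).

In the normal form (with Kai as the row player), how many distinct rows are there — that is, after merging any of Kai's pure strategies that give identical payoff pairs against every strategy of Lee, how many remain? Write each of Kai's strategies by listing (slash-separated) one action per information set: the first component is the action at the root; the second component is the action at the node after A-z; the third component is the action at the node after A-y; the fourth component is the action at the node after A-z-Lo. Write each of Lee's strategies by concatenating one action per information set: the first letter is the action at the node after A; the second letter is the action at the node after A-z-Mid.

Kai has 36 pure strategies: A/Mid/Out/T, A/Mid/Out/H, A/Mid/In/T, A/Mid/In/H, A/Mid/Stay/T, A/Mid/Stay/H, A/Lo/Out/T, A/Lo/Out/H, A/Lo/In/T, A/Lo/In/H, A/Lo/Stay/T, A/Lo/Stay/H, A/Hi/Out/T, A/Hi/Out/H, A/Hi/In/T, A/Hi/In/H, A/Hi/Stay/T, A/Hi/Stay/H, C/Mid/Out/T, C/Mid/Out/H, C/Mid/In/T, C/Mid/In/H, C/Mid/Stay/T, C/Mid/Stay/H, C/Lo/Out/T, C/Lo/Out/H, C/Lo/In/T, C/Lo/In/H, C/Lo/Stay/T, C/Lo/Stay/H, C/Hi/Out/T, C/Hi/Out/H, C/Hi/In/T, C/Hi/In/H, C/Hi/Stay/T, C/Hi/Stay/H. Columns: zs, zp, ys, yp.
{A/Mid/Out/T, A/Mid/Out/H} → row (3,3) (0,4) (4,3) (4,3)
{A/Mid/In/T, A/Mid/In/H} → row (3,3) (0,4) (3,4) (3,4)
{A/Mid/Stay/T, A/Mid/Stay/H} → row (3,3) (0,4) (5,1) (5,1)
{A/Lo/Out/T} → row (6,0) (6,0) (4,3) (4,3)
{A/Lo/Out/H} → row (4,0) (4,0) (4,3) (4,3)
{A/Lo/In/T} → row (6,0) (6,0) (3,4) (3,4)
{A/Lo/In/H} → row (4,0) (4,0) (3,4) (3,4)
{A/Lo/Stay/T} → row (6,0) (6,0) (5,1) (5,1)
{A/Lo/Stay/H} → row (4,0) (4,0) (5,1) (5,1)
{A/Hi/Out/T, A/Hi/Out/H} → row (4,3) (4,3) (4,3) (4,3)
{A/Hi/In/T, A/Hi/In/H} → row (4,3) (4,3) (3,4) (3,4)
{A/Hi/Stay/T, A/Hi/Stay/H} → row (4,3) (4,3) (5,1) (5,1)
{C/Mid/Out/T, C/Mid/Out/H, C/Mid/In/T, C/Mid/In/H, C/Mid/Stay/T, C/Mid/Stay/H, C/Lo/Out/T, C/Lo/Out/H, C/Lo/In/T, C/Lo/In/H, C/Lo/Stay/T, C/Lo/Stay/H, C/Hi/Out/T, C/Hi/Out/H, C/Hi/In/T, C/Hi/In/H, C/Hi/Stay/T, C/Hi/Stay/H} → row (1,0) (1,0) (1,0) (1,0)
That's 13 distinct rows out of 36 strategies.

13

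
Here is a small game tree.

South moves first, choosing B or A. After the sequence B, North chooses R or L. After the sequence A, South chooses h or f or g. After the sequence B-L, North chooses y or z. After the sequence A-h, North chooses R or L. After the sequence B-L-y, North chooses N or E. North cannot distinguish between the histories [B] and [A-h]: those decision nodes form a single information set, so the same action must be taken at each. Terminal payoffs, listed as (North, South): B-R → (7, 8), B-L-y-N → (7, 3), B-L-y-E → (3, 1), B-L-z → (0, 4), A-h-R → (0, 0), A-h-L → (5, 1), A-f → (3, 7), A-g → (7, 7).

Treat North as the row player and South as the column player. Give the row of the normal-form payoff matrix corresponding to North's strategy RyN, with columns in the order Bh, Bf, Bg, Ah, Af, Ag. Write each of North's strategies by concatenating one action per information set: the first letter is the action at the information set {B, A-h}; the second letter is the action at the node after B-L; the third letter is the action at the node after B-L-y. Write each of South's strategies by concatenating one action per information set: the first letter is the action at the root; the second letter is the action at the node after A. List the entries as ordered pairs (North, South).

vs Bh: South plays B → North plays R at [B] → (7, 8)
vs Bf: South plays B → North plays R at [B] → (7, 8)
vs Bg: South plays B → North plays R at [B] → (7, 8)
vs Ah: South plays A → South plays h at [A] → North plays R at [A-h] → (0, 0)
vs Af: South plays A → South plays f at [A] → (3, 7)
vs Ag: South plays A → South plays g at [A] → (7, 7)

(7,8) (7,8) (7,8) (0,0) (3,7) (7,7)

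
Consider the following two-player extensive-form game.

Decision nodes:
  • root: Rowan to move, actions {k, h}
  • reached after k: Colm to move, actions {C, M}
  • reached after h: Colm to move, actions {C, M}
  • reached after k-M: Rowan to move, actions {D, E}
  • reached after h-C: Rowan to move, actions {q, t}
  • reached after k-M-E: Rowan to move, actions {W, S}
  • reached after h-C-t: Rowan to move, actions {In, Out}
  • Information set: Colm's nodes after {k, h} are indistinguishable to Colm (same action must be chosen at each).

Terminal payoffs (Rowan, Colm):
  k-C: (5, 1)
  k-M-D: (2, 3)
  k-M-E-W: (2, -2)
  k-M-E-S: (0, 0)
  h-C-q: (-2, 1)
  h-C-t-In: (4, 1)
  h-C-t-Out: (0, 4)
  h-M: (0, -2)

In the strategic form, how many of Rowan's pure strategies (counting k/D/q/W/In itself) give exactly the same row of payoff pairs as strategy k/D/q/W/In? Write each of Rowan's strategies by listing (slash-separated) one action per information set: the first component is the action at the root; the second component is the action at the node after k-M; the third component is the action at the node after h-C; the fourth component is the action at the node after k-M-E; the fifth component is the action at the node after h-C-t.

Row for k/D/q/W/In (columns C, M): (5,1) (2,3).
Under k/D/q/W/In, Rowan's choice at the node after h-C and at the node after k-M-E and at the node after h-C-t can never be reached regardless of what Colm does, so varying those choices leaves every outcome unchanged.
Holding the reachable choices fixed and varying the unreachable ones freely already gives 2 × 2 × 2 = 8 equivalent strategies.
No other strategy reproduces this row, so those 8 are the full class: k/D/q/W/In, k/D/q/W/Out, k/D/q/S/In, k/D/q/S/Out, k/D/t/W/In, k/D/t/W/Out, k/D/t/S/In, k/D/t/S/Out.

8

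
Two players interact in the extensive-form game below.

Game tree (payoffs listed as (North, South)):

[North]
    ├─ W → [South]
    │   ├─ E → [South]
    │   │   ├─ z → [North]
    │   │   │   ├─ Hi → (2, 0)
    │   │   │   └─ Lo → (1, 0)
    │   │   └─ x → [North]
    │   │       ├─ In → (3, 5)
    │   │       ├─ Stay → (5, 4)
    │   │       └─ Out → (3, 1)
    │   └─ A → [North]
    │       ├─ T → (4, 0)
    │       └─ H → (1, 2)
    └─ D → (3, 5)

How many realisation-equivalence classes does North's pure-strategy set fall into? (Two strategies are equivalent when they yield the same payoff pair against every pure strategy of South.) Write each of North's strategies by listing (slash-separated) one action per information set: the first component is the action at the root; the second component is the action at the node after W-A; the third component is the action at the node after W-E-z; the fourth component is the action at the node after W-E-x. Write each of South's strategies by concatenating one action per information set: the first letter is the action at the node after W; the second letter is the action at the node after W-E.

13

North has 24 pure strategies: W/T/Hi/In, W/T/Hi/Stay, W/T/Hi/Out, W/T/Lo/In, W/T/Lo/Stay, W/T/Lo/Out, W/H/Hi/In, W/H/Hi/Stay, W/H/Hi/Out, W/H/Lo/In, W/H/Lo/Stay, W/H/Lo/Out, D/T/Hi/In, D/T/Hi/Stay, D/T/Hi/Out, D/T/Lo/In, D/T/Lo/Stay, D/T/Lo/Out, D/H/Hi/In, D/H/Hi/Stay, D/H/Hi/Out, D/H/Lo/In, D/H/Lo/Stay, D/H/Lo/Out. Columns: Ez, Ex, Az, Ax.
{W/T/Hi/In} → row (2,0) (3,5) (4,0) (4,0)
{W/T/Hi/Stay} → row (2,0) (5,4) (4,0) (4,0)
{W/T/Hi/Out} → row (2,0) (3,1) (4,0) (4,0)
{W/T/Lo/In} → row (1,0) (3,5) (4,0) (4,0)
{W/T/Lo/Stay} → row (1,0) (5,4) (4,0) (4,0)
{W/T/Lo/Out} → row (1,0) (3,1) (4,0) (4,0)
{W/H/Hi/In} → row (2,0) (3,5) (1,2) (1,2)
{W/H/Hi/Stay} → row (2,0) (5,4) (1,2) (1,2)
{W/H/Hi/Out} → row (2,0) (3,1) (1,2) (1,2)
{W/H/Lo/In} → row (1,0) (3,5) (1,2) (1,2)
{W/H/Lo/Stay} → row (1,0) (5,4) (1,2) (1,2)
{W/H/Lo/Out} → row (1,0) (3,1) (1,2) (1,2)
{D/T/Hi/In, D/T/Hi/Stay, D/T/Hi/Out, D/T/Lo/In, D/T/Lo/Stay, D/T/Lo/Out, D/H/Hi/In, D/H/Hi/Stay, D/H/Hi/Out, D/H/Lo/In, D/H/Lo/Stay, D/H/Lo/Out} → row (3,5) (3,5) (3,5) (3,5)
That's 13 distinct rows out of 24 strategies.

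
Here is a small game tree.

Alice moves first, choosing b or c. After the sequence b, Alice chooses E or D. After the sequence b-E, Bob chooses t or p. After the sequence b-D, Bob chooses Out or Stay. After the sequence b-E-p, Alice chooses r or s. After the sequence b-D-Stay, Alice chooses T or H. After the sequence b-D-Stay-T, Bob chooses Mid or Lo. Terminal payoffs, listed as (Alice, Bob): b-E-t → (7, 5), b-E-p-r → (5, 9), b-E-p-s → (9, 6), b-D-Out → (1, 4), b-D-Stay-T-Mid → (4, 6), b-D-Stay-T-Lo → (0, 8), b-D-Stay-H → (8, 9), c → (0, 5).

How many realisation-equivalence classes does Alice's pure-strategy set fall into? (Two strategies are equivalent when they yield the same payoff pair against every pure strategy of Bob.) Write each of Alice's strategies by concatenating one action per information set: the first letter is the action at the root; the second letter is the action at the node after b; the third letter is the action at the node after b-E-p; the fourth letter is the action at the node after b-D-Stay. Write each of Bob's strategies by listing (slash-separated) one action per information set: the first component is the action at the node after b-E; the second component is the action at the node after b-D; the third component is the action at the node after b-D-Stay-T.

Alice has 16 pure strategies: bErT, bErH, bEsT, bEsH, bDrT, bDrH, bDsT, bDsH, cErT, cErH, cEsT, cEsH, cDrT, cDrH, cDsT, cDsH. Columns: t/Out/Mid, t/Out/Lo, t/Stay/Mid, t/Stay/Lo, p/Out/Mid, p/Out/Lo, p/Stay/Mid, p/Stay/Lo.
{bErT, bErH} → row (7,5) (7,5) (7,5) (7,5) (5,9) (5,9) (5,9) (5,9)
{bEsT, bEsH} → row (7,5) (7,5) (7,5) (7,5) (9,6) (9,6) (9,6) (9,6)
{bDrT, bDsT} → row (1,4) (1,4) (4,6) (0,8) (1,4) (1,4) (4,6) (0,8)
{bDrH, bDsH} → row (1,4) (1,4) (8,9) (8,9) (1,4) (1,4) (8,9) (8,9)
{cErT, cErH, cEsT, cEsH, cDrT, cDrH, cDsT, cDsH} → row (0,5) (0,5) (0,5) (0,5) (0,5) (0,5) (0,5) (0,5)
That's 5 distinct rows out of 16 strategies.

5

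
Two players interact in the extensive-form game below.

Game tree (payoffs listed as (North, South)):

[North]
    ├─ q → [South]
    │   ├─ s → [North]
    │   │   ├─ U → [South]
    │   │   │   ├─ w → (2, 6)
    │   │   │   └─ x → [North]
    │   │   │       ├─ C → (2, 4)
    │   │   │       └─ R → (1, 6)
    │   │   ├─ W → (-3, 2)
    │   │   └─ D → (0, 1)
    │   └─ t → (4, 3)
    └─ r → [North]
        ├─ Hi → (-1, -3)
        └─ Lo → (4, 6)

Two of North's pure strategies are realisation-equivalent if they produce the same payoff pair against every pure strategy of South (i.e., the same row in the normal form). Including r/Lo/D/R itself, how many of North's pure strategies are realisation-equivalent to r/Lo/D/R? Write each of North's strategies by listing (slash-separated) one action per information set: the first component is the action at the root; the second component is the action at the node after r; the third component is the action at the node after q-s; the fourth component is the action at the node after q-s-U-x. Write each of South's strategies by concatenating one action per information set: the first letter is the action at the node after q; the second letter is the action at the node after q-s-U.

6

Row for r/Lo/D/R (columns sw, sx, tw, tx): (4,6) (4,6) (4,6) (4,6).
Under r/Lo/D/R, North's choice at the node after q-s and at the node after q-s-U-x can never be reached regardless of what South does, so varying those choices leaves every outcome unchanged.
Holding the reachable choices fixed and varying the unreachable ones freely already gives 3 × 2 = 6 equivalent strategies.
No other strategy reproduces this row, so those 6 are the full class: r/Lo/U/C, r/Lo/U/R, r/Lo/W/C, r/Lo/W/R, r/Lo/D/C, r/Lo/D/R.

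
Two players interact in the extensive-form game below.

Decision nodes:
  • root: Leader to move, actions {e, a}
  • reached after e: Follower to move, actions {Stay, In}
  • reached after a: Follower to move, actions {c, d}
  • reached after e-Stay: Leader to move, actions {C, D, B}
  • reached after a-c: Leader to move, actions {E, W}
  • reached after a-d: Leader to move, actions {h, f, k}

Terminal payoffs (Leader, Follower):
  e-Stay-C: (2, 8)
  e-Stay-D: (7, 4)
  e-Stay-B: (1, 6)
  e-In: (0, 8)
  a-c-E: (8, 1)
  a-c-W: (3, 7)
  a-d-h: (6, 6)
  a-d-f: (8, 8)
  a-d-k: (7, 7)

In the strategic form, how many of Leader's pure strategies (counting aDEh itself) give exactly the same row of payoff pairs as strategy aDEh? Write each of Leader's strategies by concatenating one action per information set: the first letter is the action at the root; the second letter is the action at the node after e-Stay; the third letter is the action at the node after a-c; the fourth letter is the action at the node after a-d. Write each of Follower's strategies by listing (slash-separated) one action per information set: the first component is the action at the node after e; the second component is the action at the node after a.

3

Row for aDEh (columns Stay/c, Stay/d, In/c, In/d): (8,1) (6,6) (8,1) (6,6).
Under aDEh, Leader's choice at the node after e-Stay can never be reached regardless of what Follower does, so varying those choices leaves every outcome unchanged.
Holding the reachable choices fixed and varying the unreachable one freely already gives 3 equivalent strategies.
No other strategy reproduces this row, so those 3 are the full class: aCEh, aDEh, aBEh.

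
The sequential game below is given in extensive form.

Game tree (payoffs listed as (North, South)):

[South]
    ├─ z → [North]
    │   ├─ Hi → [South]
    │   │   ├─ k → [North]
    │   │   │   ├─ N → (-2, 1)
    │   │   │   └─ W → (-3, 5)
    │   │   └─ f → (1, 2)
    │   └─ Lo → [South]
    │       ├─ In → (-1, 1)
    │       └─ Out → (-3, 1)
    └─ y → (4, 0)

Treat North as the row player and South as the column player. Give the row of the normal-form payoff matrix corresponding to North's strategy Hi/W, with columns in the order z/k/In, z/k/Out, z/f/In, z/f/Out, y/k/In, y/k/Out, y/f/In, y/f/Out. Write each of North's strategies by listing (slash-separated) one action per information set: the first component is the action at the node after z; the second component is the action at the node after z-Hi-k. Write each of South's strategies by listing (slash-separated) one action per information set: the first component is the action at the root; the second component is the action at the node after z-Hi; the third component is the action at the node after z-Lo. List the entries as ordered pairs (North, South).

(-3,5) (-3,5) (1,2) (1,2) (4,0) (4,0) (4,0) (4,0)

vs z/k/In: South plays z → North plays Hi at [z] → South plays k at [z-Hi] → North plays W at [z-Hi-k] → (-3, 5)
vs z/k/Out: South plays z → North plays Hi at [z] → South plays k at [z-Hi] → North plays W at [z-Hi-k] → (-3, 5)
vs z/f/In: South plays z → North plays Hi at [z] → South plays f at [z-Hi] → (1, 2)
vs z/f/Out: South plays z → North plays Hi at [z] → South plays f at [z-Hi] → (1, 2)
vs y/k/In: South plays y → (4, 0)
vs y/k/Out: South plays y → (4, 0)
vs y/f/In: South plays y → (4, 0)
vs y/f/Out: South plays y → (4, 0)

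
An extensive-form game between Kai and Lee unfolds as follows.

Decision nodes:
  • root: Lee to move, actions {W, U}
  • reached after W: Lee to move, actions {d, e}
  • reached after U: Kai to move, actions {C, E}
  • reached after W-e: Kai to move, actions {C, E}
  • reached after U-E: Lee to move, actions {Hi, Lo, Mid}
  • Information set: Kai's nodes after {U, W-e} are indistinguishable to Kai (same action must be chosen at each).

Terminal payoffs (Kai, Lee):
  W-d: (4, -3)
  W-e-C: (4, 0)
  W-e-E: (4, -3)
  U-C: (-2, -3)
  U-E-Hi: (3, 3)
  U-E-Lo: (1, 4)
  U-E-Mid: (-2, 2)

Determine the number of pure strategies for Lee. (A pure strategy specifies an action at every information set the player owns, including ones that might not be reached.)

12

Lee owns the root with actions {W, U} — two choices.
Lee owns the node after W with actions {d, e} — two choices.
Lee owns the node after U-E with actions {Hi, Lo, Mid} — three choices.
A pure strategy fixes one action at each information set independently, so the count is the product 2 × 2 × 3 = 12.
(For reference, Kai has 2 pure strategies, giving a 12×2 normal-form matrix.)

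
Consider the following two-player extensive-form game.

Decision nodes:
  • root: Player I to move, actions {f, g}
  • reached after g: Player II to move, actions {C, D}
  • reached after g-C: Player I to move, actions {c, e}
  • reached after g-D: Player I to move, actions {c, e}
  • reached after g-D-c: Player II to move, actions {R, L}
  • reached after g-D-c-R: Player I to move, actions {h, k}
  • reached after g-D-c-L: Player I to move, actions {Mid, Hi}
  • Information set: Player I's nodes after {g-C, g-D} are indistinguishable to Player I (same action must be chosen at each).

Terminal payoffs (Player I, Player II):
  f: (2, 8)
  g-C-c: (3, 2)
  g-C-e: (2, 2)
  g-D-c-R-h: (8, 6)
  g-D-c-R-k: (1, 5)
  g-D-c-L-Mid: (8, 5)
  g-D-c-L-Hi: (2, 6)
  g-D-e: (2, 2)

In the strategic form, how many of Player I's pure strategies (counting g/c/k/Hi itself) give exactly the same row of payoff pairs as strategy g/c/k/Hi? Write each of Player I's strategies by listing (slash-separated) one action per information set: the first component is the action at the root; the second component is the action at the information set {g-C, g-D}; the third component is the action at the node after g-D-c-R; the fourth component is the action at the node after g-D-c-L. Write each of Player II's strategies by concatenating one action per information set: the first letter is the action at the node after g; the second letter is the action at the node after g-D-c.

1

Row for g/c/k/Hi (columns CR, CL, DR, DL): (3,2) (3,2) (1,5) (2,6).
Every one of Player I's information sets is on the play path for some reply by Player II when Player I follows g/c/k/Hi.
Changing the action at any of them therefore changes at least one column, so only g/c/k/Hi itself gives this row.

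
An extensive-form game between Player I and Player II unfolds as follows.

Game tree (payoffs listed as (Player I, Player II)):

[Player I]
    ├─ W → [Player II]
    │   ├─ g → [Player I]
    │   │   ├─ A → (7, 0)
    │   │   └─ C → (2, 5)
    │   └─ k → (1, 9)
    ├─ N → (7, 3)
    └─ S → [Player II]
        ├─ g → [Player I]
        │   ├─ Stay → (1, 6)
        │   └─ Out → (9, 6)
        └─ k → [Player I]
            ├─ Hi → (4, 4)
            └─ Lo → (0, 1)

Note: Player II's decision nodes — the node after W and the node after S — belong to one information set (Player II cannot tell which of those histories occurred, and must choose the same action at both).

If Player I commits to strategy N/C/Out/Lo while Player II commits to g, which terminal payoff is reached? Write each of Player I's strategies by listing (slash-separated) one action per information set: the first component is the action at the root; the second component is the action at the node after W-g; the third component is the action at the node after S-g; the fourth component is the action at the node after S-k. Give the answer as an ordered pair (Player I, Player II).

(7, 3)

Trace the play path from the root:
  Player I plays N
→ terminal payoff (7, 3).
(Player I's choice at the node after W-g is never reached on this path, so it doesn't affect the outcome.)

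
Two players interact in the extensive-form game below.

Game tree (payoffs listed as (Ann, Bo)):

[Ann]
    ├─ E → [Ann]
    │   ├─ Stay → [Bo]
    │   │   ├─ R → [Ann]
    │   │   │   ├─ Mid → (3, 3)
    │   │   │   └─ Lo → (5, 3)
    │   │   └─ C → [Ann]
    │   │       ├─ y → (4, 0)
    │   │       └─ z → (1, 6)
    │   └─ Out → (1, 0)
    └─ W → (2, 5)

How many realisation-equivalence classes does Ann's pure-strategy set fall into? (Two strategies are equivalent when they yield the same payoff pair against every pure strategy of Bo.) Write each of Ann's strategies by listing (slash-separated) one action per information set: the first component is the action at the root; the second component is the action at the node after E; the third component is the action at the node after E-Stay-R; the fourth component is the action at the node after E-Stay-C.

6

Ann has 16 pure strategies: E/Stay/Mid/y, E/Stay/Mid/z, E/Stay/Lo/y, E/Stay/Lo/z, E/Out/Mid/y, E/Out/Mid/z, E/Out/Lo/y, E/Out/Lo/z, W/Stay/Mid/y, W/Stay/Mid/z, W/Stay/Lo/y, W/Stay/Lo/z, W/Out/Mid/y, W/Out/Mid/z, W/Out/Lo/y, W/Out/Lo/z. Columns: R, C.
{E/Stay/Mid/y} → row (3,3) (4,0)
{E/Stay/Mid/z} → row (3,3) (1,6)
{E/Stay/Lo/y} → row (5,3) (4,0)
{E/Stay/Lo/z} → row (5,3) (1,6)
{E/Out/Mid/y, E/Out/Mid/z, E/Out/Lo/y, E/Out/Lo/z} → row (1,0) (1,0)
{W/Stay/Mid/y, W/Stay/Mid/z, W/Stay/Lo/y, W/Stay/Lo/z, W/Out/Mid/y, W/Out/Mid/z, W/Out/Lo/y, W/Out/Lo/z} → row (2,5) (2,5)
That's 6 distinct rows out of 16 strategies.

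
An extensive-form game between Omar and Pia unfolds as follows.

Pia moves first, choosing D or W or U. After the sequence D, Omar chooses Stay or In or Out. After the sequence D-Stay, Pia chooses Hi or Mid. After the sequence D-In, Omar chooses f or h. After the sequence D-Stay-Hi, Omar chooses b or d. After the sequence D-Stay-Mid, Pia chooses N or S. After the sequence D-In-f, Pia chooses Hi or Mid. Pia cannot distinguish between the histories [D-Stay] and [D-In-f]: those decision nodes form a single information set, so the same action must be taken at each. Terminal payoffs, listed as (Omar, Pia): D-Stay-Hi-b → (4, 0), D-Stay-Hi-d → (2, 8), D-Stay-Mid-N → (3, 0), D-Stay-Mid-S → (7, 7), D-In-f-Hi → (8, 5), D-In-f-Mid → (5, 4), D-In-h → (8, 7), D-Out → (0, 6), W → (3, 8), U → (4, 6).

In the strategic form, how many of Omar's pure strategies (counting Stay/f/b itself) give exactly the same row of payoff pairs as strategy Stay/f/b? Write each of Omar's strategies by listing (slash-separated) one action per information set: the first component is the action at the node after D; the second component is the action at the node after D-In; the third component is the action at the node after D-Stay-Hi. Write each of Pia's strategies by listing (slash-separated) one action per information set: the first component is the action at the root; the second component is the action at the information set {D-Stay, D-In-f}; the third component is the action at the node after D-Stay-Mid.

Row for Stay/f/b (columns D/Hi/N, D/Hi/S, D/Mid/N, D/Mid/S, W/Hi/N, W/Hi/S, W/Mid/N, W/Mid/S, U/Hi/N, U/Hi/S, U/Mid/N, U/Mid/S): (4,0) (4,0) (3,0) (7,7) (3,8) (3,8) (3,8) (3,8) (4,6) (4,6) (4,6) (4,6).
Under Stay/f/b, Omar's choice at the node after D-In can never be reached regardless of what Pia does, so varying those choices leaves every outcome unchanged.
Holding the reachable choices fixed and varying the unreachable one freely already gives 2 equivalent strategies.
No other strategy reproduces this row, so those 2 are the full class: Stay/f/b, Stay/h/b.

2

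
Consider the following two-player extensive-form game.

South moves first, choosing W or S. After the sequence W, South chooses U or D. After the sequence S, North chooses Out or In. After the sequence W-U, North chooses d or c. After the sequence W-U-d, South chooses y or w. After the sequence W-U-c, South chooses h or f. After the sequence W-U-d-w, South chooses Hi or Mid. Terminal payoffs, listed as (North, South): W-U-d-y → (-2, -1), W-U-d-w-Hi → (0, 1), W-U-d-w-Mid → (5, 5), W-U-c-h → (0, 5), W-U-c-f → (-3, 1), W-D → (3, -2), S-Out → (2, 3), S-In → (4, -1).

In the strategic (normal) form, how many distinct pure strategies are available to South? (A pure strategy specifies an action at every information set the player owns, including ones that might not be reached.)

South owns the root with actions {W, S} — two choices.
South owns the node after W with actions {U, D} — two choices.
South owns the node after W-U-d with actions {y, w} — two choices.
South owns the node after W-U-c with actions {h, f} — two choices.
South owns the node after W-U-d-w with actions {Hi, Mid} — two choices.
A pure strategy fixes one action at each information set independently, so the count is the product 2 × 2 × 2 × 2 × 2 = 32.
(For reference, North has 4 pure strategies, giving a 32×4 normal-form matrix.)

32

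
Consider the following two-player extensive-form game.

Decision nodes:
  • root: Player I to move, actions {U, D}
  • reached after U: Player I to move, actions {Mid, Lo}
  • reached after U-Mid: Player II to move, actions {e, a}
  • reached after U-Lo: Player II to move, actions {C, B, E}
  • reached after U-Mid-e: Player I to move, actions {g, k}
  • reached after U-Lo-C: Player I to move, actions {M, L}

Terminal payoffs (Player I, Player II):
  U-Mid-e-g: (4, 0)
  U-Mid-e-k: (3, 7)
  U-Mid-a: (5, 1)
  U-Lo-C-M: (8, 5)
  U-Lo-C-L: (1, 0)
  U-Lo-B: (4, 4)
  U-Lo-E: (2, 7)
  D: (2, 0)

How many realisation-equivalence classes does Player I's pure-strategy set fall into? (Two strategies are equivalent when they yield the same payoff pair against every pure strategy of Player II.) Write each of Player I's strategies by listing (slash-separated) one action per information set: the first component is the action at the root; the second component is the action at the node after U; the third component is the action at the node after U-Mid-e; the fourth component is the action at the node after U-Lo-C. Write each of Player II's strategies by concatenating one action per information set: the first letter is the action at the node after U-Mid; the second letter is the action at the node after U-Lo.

Player I has 16 pure strategies: U/Mid/g/M, U/Mid/g/L, U/Mid/k/M, U/Mid/k/L, U/Lo/g/M, U/Lo/g/L, U/Lo/k/M, U/Lo/k/L, D/Mid/g/M, D/Mid/g/L, D/Mid/k/M, D/Mid/k/L, D/Lo/g/M, D/Lo/g/L, D/Lo/k/M, D/Lo/k/L. Columns: eC, eB, eE, aC, aB, aE.
{U/Mid/g/M, U/Mid/g/L} → row (4,0) (4,0) (4,0) (5,1) (5,1) (5,1)
{U/Mid/k/M, U/Mid/k/L} → row (3,7) (3,7) (3,7) (5,1) (5,1) (5,1)
{U/Lo/g/M, U/Lo/k/M} → row (8,5) (4,4) (2,7) (8,5) (4,4) (2,7)
{U/Lo/g/L, U/Lo/k/L} → row (1,0) (4,4) (2,7) (1,0) (4,4) (2,7)
{D/Mid/g/M, D/Mid/g/L, D/Mid/k/M, D/Mid/k/L, D/Lo/g/M, D/Lo/g/L, D/Lo/k/M, D/Lo/k/L} → row (2,0) (2,0) (2,0) (2,0) (2,0) (2,0)
That's 5 distinct rows out of 16 strategies.

5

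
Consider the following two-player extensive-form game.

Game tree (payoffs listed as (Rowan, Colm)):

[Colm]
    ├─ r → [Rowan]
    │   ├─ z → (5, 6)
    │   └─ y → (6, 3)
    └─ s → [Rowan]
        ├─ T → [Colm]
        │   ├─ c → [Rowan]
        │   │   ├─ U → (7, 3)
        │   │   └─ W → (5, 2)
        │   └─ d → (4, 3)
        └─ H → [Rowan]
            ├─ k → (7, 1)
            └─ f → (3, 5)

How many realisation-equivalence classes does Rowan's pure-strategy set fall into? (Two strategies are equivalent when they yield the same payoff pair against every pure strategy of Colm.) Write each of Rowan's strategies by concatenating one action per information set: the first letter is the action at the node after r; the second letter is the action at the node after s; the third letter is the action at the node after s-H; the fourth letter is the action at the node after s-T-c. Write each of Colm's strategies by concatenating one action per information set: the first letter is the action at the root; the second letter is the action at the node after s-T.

Rowan has 16 pure strategies: zTkU, zTkW, zTfU, zTfW, zHkU, zHkW, zHfU, zHfW, yTkU, yTkW, yTfU, yTfW, yHkU, yHkW, yHfU, yHfW. Columns: rc, rd, sc, sd.
{zTkU, zTfU} → row (5,6) (5,6) (7,3) (4,3)
{zTkW, zTfW} → row (5,6) (5,6) (5,2) (4,3)
{zHkU, zHkW} → row (5,6) (5,6) (7,1) (7,1)
{zHfU, zHfW} → row (5,6) (5,6) (3,5) (3,5)
{yTkU, yTfU} → row (6,3) (6,3) (7,3) (4,3)
{yTkW, yTfW} → row (6,3) (6,3) (5,2) (4,3)
{yHkU, yHkW} → row (6,3) (6,3) (7,1) (7,1)
{yHfU, yHfW} → row (6,3) (6,3) (3,5) (3,5)
That's 8 distinct rows out of 16 strategies.

8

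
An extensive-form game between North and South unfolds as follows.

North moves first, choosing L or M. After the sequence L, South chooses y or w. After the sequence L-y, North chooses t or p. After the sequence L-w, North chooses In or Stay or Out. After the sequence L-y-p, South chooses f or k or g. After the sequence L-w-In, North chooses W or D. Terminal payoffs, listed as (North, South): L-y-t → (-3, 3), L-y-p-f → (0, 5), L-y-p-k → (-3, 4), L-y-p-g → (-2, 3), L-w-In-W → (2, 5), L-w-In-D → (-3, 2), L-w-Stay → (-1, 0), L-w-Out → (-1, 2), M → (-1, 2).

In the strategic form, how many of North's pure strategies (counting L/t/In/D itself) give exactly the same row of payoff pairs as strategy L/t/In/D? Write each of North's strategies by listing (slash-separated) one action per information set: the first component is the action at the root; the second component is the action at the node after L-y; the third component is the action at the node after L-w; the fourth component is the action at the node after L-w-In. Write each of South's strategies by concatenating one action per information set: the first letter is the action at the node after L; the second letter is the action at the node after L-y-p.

1

Row for L/t/In/D (columns yf, yk, yg, wf, wk, wg): (-3,3) (-3,3) (-3,3) (-3,2) (-3,2) (-3,2).
Every one of North's information sets is on the play path for some reply by South when North follows L/t/In/D.
Changing the action at any of them therefore changes at least one column, so only L/t/In/D itself gives this row.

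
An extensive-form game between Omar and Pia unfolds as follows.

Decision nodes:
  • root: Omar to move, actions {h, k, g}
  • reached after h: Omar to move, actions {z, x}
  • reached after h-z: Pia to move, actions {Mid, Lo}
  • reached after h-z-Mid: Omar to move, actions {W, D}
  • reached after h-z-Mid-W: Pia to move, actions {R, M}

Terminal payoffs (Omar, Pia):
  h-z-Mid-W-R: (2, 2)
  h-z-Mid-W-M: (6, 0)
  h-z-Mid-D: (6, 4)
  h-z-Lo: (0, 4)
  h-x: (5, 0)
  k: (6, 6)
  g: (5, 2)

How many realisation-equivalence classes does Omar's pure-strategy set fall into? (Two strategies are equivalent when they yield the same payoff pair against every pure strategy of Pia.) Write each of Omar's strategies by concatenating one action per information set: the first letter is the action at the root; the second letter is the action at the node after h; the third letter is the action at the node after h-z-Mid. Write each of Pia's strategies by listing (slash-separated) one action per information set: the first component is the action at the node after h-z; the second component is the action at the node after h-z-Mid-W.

5

Omar has 12 pure strategies: hzW, hzD, hxW, hxD, kzW, kzD, kxW, kxD, gzW, gzD, gxW, gxD. Columns: Mid/R, Mid/M, Lo/R, Lo/M.
{hzW} → row (2,2) (6,0) (0,4) (0,4)
{hzD} → row (6,4) (6,4) (0,4) (0,4)
{hxW, hxD} → row (5,0) (5,0) (5,0) (5,0)
{kzW, kzD, kxW, kxD} → row (6,6) (6,6) (6,6) (6,6)
{gzW, gzD, gxW, gxD} → row (5,2) (5,2) (5,2) (5,2)
That's 5 distinct rows out of 12 strategies.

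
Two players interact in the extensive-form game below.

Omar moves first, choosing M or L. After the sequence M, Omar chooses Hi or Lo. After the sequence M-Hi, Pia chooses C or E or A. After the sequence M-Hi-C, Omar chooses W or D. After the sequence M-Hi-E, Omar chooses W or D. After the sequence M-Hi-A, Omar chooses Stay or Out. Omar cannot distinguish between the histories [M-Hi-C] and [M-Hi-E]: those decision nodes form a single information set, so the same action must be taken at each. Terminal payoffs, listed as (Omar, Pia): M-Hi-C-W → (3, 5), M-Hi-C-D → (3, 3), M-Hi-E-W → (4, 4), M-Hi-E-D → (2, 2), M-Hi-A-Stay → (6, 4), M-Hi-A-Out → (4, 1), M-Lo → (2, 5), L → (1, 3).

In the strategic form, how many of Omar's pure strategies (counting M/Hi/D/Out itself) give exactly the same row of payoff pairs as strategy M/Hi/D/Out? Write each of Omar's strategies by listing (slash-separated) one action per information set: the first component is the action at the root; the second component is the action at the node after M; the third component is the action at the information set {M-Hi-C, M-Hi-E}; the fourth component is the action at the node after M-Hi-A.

Row for M/Hi/D/Out (columns C, E, A): (3,3) (2,2) (4,1).
Every one of Omar's information sets is on the play path for some reply by Pia when Omar follows M/Hi/D/Out.
Changing the action at any of them therefore changes at least one column, so only M/Hi/D/Out itself gives this row.

1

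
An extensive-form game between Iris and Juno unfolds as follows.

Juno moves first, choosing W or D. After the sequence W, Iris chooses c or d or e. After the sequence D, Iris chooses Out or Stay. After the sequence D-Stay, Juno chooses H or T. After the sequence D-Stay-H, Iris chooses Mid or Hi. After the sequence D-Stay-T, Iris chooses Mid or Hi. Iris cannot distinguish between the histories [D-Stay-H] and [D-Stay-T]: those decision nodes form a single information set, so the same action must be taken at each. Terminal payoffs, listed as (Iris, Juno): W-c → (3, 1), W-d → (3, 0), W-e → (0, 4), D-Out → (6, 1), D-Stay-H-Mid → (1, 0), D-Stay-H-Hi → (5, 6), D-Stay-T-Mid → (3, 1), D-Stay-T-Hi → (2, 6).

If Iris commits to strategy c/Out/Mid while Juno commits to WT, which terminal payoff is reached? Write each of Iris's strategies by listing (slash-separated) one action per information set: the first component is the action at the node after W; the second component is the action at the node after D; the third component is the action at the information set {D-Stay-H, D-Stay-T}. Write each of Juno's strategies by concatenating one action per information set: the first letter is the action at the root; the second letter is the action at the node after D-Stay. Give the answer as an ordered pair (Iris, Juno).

(3, 1)

Trace the play path from the root:
  Juno plays W
  Iris plays c at [W]
→ terminal payoff (3, 1).
(Iris's choice at the node after D is never reached on this path, so it doesn't affect the outcome.)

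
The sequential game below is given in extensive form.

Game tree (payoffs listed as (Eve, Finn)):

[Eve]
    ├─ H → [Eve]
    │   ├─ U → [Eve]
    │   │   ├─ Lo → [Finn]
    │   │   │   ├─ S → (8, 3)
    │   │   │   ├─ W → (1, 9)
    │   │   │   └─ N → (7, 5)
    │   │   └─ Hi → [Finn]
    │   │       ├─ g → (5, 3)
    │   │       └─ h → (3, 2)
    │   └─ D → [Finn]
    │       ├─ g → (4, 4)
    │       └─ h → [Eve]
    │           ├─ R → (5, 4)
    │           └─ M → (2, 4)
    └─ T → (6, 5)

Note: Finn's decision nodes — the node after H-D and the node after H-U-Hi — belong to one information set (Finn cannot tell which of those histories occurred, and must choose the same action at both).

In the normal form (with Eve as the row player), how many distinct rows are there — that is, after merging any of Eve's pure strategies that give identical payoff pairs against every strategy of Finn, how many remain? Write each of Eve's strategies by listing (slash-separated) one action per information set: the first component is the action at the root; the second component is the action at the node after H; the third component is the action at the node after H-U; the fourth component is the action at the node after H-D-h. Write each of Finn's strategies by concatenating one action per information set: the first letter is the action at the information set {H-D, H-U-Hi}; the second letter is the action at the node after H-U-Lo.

Eve has 16 pure strategies: H/U/Lo/R, H/U/Lo/M, H/U/Hi/R, H/U/Hi/M, H/D/Lo/R, H/D/Lo/M, H/D/Hi/R, H/D/Hi/M, T/U/Lo/R, T/U/Lo/M, T/U/Hi/R, T/U/Hi/M, T/D/Lo/R, T/D/Lo/M, T/D/Hi/R, T/D/Hi/M. Columns: gS, gW, gN, hS, hW, hN.
{H/U/Lo/R, H/U/Lo/M} → row (8,3) (1,9) (7,5) (8,3) (1,9) (7,5)
{H/U/Hi/R, H/U/Hi/M} → row (5,3) (5,3) (5,3) (3,2) (3,2) (3,2)
{H/D/Lo/R, H/D/Hi/R} → row (4,4) (4,4) (4,4) (5,4) (5,4) (5,4)
{H/D/Lo/M, H/D/Hi/M} → row (4,4) (4,4) (4,4) (2,4) (2,4) (2,4)
{T/U/Lo/R, T/U/Lo/M, T/U/Hi/R, T/U/Hi/M, T/D/Lo/R, T/D/Lo/M, T/D/Hi/R, T/D/Hi/M} → row (6,5) (6,5) (6,5) (6,5) (6,5) (6,5)
That's 5 distinct rows out of 16 strategies.

5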